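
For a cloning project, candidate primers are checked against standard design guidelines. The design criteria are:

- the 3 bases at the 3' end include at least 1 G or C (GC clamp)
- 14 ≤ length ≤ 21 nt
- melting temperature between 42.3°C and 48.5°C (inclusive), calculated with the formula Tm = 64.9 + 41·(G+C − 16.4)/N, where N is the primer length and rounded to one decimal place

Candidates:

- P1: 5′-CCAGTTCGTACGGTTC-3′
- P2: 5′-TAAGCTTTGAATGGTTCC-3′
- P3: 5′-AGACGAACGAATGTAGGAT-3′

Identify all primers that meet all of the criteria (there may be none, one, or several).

P1, P2 and P3.

P1 (16 nt, A=2 T=5 G=4 C=5): 3' end TTC has 1 G/C ✓; length 16 ✓; Tm = 64.9 + 41·(9 − 16.4)/16 = 45.9°C ✓ — passes.
P2 (18 nt, A=4 T=7 G=4 C=3): 3' end TCC has 2 G/C ✓; length 18 ✓; Tm = 64.9 + 41·(7 − 16.4)/18 = 43.5°C ✓ — passes.
P3 (19 nt, A=8 T=3 G=6 C=2): 3' end GAT has 1 G/C ✓; length 19 ✓; Tm = 64.9 + 41·(8 − 16.4)/19 = 46.8°C ✓ — passes.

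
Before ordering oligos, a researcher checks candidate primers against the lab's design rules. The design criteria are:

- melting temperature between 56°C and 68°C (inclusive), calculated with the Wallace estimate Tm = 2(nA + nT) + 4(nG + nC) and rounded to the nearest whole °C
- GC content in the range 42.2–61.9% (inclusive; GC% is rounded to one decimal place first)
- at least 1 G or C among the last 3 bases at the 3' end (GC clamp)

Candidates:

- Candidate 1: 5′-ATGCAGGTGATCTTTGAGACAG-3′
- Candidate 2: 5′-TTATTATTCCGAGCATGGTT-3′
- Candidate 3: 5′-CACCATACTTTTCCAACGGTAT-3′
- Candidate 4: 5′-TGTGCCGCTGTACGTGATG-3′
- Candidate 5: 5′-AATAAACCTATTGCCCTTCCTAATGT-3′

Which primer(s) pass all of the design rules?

Candidate 1 and Candidate 4.

Candidate 1 (22 nt, A=6 T=6 G=7 C=3): Tm = 2·12 + 4·10 = 64°C ✓; GC 10/22 = 45.5% ✓; 3' end CAG has 2 G/C ✓ — passes.
Candidate 2 (20 nt, A=4 T=9 G=4 C=3): Tm = 2·13 + 4·7 = 54°C, outside 56–68°C ✗; GC 7/20 = 35.0%, outside 42.2–61.9% ✗; 3' end GTT has 1 G/C ✓ — fails.
Candidate 3 (22 nt, A=6 T=7 G=2 C=7): Tm = 2·13 + 4·9 = 62°C ✓; GC 9/22 = 40.9%, outside 42.2–61.9% ✗; 3' end TAT has 0 G/C, need ≥1 ✗ — fails.
Candidate 4 (19 nt, A=2 T=6 G=7 C=4): Tm = 2·8 + 4·11 = 60°C ✓; GC 11/19 = 57.9% ✓; 3' end ATG has 1 G/C ✓ — passes.
Candidate 5 (26 nt, A=8 T=9 G=2 C=7): Tm = 2·17 + 4·9 = 70°C, outside 56–68°C ✗; GC 9/26 = 34.6%, outside 42.2–61.9% ✗; 3' end TGT has 1 G/C ✓ — fails.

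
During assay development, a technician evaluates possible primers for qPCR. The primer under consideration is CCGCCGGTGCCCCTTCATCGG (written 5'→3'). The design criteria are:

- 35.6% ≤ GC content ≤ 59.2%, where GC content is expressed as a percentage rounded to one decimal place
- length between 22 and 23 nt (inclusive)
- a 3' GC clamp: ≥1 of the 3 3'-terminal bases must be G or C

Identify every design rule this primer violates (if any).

Fails: GC content, length.

Base counts: A=1, T=4, G=6, C=10 (length 21).
GC content: GC 16/21 = 76.2%, outside 35.6–59.2% ✗
length: length 21, outside 22–23 ✗
GC clamp: 3' end CGG has 3 G/C ✓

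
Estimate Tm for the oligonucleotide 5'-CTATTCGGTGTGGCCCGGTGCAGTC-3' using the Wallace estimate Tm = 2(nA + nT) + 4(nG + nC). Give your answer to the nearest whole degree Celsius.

Base counts: A=2, T=7, G=9, C=7 (length 25).
Tm = 2·(2+7) + 4·(9+7) = 2·9 + 4·16 = 18 + 64 = 82°C.

82°C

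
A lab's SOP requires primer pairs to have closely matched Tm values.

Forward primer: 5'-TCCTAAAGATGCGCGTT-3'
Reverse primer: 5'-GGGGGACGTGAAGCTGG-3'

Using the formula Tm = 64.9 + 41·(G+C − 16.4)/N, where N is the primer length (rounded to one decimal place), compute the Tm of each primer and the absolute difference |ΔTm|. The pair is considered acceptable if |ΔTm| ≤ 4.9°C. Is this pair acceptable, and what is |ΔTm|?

|ΔTm| = 9.7°C; the pair is not acceptable.

Forward: G+C = 8, N = 17 → Tm = 64.9 + 41·(8 − 16.4)/17 = 44.6°C.
Reverse: G+C = 12, N = 17 → Tm = 64.9 + 41·(12 − 16.4)/17 = 54.3°C.
|ΔTm| = |44.6 − 54.3| = 9.7°C, > 4.9°C.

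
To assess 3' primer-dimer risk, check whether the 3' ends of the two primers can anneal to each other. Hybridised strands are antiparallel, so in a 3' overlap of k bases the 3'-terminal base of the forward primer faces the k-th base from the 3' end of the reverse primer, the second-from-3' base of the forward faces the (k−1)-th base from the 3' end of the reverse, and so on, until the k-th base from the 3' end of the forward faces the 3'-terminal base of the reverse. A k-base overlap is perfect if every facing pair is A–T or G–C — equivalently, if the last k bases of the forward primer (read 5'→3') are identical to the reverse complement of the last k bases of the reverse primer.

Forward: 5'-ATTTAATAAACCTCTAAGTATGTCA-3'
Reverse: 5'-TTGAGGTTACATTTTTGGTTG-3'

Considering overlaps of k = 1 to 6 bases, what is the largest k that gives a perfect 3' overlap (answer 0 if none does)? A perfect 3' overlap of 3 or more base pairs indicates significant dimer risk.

Longest perfect overlap: 2 complementary base pairs; below the dimer-risk threshold (threshold 3).

Last 6 bases (5'→3') — forward …ATGTCA, reverse …TGGTTG.
Reverse complement of the reverse primer's last 6 bases: CAACCA; its first k bases are the reverse complement of the reverse primer's last k bases, so a perfect k-base overlap needs the forward primer's last k bases to equal them.
Comparing (forward last k vs required): k=1: A vs C ✗; k=2: CA vs CA ✓; k=3: TCA vs CAA ✗; k=4: GTCA vs CAAC ✗; k=5: TGTCA vs CAACC ✗; k=6: ATGTCA vs CAACCA ✗.
Only k = 2 is perfect, so the longest perfect 3' overlap is 2.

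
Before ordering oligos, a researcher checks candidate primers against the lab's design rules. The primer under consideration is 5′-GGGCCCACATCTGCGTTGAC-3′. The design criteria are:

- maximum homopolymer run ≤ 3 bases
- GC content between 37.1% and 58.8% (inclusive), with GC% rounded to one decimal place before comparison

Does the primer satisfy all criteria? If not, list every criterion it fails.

Base counts: A=3, T=4, G=6, C=7 (length 20).
homopolymer run: longest run = 3 ✓
GC content: GC 13/20 = 65.0%, outside 37.1–58.8% ✗

Fails: GC content.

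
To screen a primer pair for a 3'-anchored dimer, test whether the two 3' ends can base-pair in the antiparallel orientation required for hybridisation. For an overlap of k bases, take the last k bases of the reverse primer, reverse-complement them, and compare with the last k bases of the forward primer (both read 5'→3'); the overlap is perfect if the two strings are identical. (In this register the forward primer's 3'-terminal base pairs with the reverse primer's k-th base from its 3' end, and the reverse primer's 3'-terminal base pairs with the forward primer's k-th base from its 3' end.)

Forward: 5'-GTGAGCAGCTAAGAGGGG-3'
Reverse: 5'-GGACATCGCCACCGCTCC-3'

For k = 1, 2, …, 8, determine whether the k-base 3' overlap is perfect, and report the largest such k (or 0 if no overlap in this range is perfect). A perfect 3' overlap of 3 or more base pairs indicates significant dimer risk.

Longest perfect overlap: 2 complementary base pairs; below the dimer-risk threshold (threshold 3).

Last 8 bases (5'→3') — forward …AAGAGGGG, reverse …ACCGCTCC.
Reverse complement of the reverse primer's last 8 bases: GGAGCGGT; its first k bases are the reverse complement of the reverse primer's last k bases, so a perfect k-base overlap needs the forward primer's last k bases to equal them.
Comparing (forward last k vs required): k=1: G vs G ✓; k=2: GG vs GG ✓; k=3: GGG vs GGA ✗; k=4: GGGG vs GGAG ✗; k=5: AGGGG vs GGAGC ✗; k=6: GAGGGG vs GGAGCG ✗; k=7: AGAGGGG vs GGAGCGG ✗; k=8: AAGAGGGG vs GGAGCGGT ✗.
Perfect overlaps at k = 1, 2; the largest is 2.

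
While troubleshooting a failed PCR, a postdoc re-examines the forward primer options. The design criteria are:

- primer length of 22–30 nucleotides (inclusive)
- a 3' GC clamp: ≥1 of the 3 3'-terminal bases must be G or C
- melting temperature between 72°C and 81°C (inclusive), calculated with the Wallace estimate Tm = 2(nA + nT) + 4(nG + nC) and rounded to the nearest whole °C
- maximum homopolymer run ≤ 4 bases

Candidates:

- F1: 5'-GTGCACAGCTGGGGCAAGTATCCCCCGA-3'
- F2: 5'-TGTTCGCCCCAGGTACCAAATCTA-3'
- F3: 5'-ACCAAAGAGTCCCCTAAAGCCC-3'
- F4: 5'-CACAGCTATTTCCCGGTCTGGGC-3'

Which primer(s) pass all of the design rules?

F1 (28 nt, A=6 T=4 G=9 C=9): length 28 ✓; 3' end CGA has 2 G/C ✓; Tm = 2·10 + 4·18 = 92°C, outside 72–81°C ✗; longest run = 5, exceeds 4 ✗ — fails.
F2 (24 nt, A=6 T=6 G=4 C=8): length 24 ✓; 3' end CTA has 1 G/C ✓; Tm = 2·12 + 4·12 = 72°C ✓; longest run = 4 ✓ — passes.
F3 (22 nt, A=8 T=2 G=3 C=9): length 22 ✓; 3' end CCC has 3 G/C ✓; Tm = 2·10 + 4·12 = 68°C, outside 72–81°C ✗; longest run = 4 ✓ — fails.
F4 (23 nt, A=3 T=6 G=6 C=8): length 23 ✓; 3' end GGC has 3 G/C ✓; Tm = 2·9 + 4·14 = 74°C ✓; longest run = 3 ✓ — passes.

F2 and F4.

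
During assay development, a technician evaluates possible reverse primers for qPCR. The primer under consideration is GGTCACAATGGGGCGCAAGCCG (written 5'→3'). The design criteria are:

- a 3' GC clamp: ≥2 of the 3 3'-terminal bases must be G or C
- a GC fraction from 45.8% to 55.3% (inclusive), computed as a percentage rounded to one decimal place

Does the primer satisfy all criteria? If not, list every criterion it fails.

Fails: GC content.

Base counts: A=5, T=2, G=9, C=6 (length 22).
GC clamp: 3' end CCG has 3 G/C ✓
GC content: GC 15/22 = 68.2%, outside 45.8–55.3% ✗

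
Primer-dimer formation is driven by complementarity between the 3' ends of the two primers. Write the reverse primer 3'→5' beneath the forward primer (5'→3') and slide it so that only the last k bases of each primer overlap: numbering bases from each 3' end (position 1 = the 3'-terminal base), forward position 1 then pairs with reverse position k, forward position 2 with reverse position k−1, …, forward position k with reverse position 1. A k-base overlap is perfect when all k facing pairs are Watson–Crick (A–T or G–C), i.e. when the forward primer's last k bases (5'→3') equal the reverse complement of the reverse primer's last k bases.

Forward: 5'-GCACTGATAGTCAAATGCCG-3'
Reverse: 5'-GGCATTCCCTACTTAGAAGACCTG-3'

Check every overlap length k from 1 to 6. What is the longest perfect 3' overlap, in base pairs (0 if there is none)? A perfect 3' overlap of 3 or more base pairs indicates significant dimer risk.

Last 6 bases (5'→3') — forward …ATGCCG, reverse …GACCTG.
Reverse complement of the reverse primer's last 6 bases: CAGGTC; its first k bases are the reverse complement of the reverse primer's last k bases, so a perfect k-base overlap needs the forward primer's last k bases to equal them.
Comparing (forward last k vs required): k=1: G vs C ✗; k=2: CG vs CA ✗; k=3: CCG vs CAG ✗; k=4: GCCG vs CAGG ✗; k=5: TGCCG vs CAGGT ✗; k=6: ATGCCG vs CAGGTC ✗.
No overlap length from 1 to 6 is perfect, so the longest perfect 3' overlap is 0.

Longest perfect overlap: 0 complementary base pairs; below the dimer-risk threshold (threshold 3).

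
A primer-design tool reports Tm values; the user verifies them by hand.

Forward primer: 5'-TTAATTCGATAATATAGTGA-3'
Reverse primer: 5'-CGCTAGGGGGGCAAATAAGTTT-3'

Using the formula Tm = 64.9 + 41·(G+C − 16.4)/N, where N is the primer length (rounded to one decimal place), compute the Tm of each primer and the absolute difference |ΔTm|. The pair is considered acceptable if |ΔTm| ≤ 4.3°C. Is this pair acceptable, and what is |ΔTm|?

|ΔTm| = 15.3°C; the pair is not acceptable.

Forward: G+C = 4, N = 20 → Tm = 64.9 + 41·(4 − 16.4)/20 = 39.5°C.
Reverse: G+C = 11, N = 22 → Tm = 64.9 + 41·(11 − 16.4)/22 = 54.8°C.
|ΔTm| = |39.5 − 54.8| = 15.3°C, > 4.3°C.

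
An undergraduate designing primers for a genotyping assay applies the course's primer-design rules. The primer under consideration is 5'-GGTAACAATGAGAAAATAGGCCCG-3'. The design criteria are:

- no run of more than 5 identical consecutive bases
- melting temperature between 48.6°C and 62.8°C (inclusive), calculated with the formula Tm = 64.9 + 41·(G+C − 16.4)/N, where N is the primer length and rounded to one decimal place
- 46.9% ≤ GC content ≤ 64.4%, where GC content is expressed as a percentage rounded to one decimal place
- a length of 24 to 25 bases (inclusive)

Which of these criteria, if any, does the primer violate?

Fails: GC content.

Base counts: A=10, T=3, G=7, C=4 (length 24).
homopolymer run: longest run = 4 ✓
Tm: Tm = 64.9 + 41·(11 − 16.4)/24 = 55.7°C ✓
GC content: GC 11/24 = 45.8%, outside 46.9–64.4% ✗
length: length 24 ✓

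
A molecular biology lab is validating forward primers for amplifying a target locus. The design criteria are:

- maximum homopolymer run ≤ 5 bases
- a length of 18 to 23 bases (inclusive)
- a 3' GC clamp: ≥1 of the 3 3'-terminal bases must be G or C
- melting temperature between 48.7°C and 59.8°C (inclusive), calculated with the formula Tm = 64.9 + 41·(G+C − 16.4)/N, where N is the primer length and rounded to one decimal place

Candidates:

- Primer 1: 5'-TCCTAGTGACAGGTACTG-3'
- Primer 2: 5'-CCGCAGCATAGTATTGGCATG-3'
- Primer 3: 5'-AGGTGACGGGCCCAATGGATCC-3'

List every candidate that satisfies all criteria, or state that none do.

Primer 2 only.

Primer 1 (18 nt, A=4 T=5 G=5 C=4): longest run = 2 ✓; length 18 ✓; 3' end CTG has 2 G/C ✓; Tm = 64.9 + 41·(9 − 16.4)/18 = 48.0°C, outside 48.7–59.8°C ✗ — fails.
Primer 2 (21 nt, A=5 T=5 G=6 C=5): longest run = 2 ✓; length 21 ✓; 3' end ATG has 1 G/C ✓; Tm = 64.9 + 41·(11 − 16.4)/21 = 54.4°C ✓ — passes.
Primer 3 (22 nt, A=5 T=3 G=8 C=6): longest run = 3 ✓; length 22 ✓; 3' end TCC has 2 G/C ✓; Tm = 64.9 + 41·(14 − 16.4)/22 = 60.4°C, outside 48.7–59.8°C ✗ — fails.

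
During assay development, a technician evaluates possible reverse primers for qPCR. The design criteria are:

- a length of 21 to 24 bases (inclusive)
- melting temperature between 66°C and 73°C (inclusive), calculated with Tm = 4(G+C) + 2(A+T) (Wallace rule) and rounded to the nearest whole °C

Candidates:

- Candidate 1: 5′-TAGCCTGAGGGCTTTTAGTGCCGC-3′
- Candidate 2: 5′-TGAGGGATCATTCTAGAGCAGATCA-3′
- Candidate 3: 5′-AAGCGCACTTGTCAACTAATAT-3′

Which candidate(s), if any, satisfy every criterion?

None of the candidates satisfy all criteria.

Candidate 1 (24 nt, A=3 T=7 G=8 C=6): length 24 ✓; Tm = 2·10 + 4·14 = 76°C, outside 66–73°C ✗ — fails.
Candidate 2 (25 nt, A=8 T=6 G=7 C=4): length 25, outside 21–24 ✗; Tm = 2·14 + 4·11 = 72°C ✓ — fails.
Candidate 3 (22 nt, A=8 T=6 G=3 C=5): length 22 ✓; Tm = 2·14 + 4·8 = 60°C, outside 66–73°C ✗ — fails.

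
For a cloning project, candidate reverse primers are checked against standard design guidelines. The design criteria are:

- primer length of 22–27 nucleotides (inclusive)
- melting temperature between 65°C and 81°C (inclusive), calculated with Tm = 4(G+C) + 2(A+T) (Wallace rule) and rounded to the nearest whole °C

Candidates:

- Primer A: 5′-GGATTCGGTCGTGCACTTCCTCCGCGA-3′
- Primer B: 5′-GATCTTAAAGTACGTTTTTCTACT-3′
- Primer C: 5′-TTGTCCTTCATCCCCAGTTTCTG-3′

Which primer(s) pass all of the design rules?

Primer A (27 nt, A=3 T=7 G=8 C=9): length 27 ✓; Tm = 2·10 + 4·17 = 88°C, outside 65–81°C ✗ — fails.
Primer B (24 nt, A=6 T=11 G=3 C=4): length 24 ✓; Tm = 2·17 + 4·7 = 62°C, outside 65–81°C ✗ — fails.
Primer C (23 nt, A=2 T=10 G=3 C=8): length 23 ✓; Tm = 2·12 + 4·11 = 68°C ✓ — passes.

Primer C only.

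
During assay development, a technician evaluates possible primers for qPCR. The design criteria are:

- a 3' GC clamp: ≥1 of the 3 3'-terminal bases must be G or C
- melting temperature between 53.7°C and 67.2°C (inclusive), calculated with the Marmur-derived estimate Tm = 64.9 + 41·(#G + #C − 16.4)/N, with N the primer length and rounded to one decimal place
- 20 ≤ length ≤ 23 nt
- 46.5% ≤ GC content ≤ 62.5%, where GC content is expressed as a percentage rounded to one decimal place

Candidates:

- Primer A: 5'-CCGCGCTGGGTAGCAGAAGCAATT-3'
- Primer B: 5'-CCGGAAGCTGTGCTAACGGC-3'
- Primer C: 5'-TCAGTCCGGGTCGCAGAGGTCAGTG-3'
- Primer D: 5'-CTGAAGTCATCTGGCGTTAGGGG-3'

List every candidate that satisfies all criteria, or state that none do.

Primer A (24 nt, A=6 T=4 G=8 C=6): 3' end ATT has 0 G/C, need ≥1 ✗; Tm = 64.9 + 41·(14 − 16.4)/24 = 60.8°C ✓; length 24, outside 20–23 ✗; GC 14/24 = 58.3% ✓ — fails.
Primer B (20 nt, A=4 T=3 G=7 C=6): 3' end GGC has 3 G/C ✓; Tm = 64.9 + 41·(13 − 16.4)/20 = 57.9°C ✓; length 20 ✓; GC 13/20 = 65.0%, outside 46.5–62.5% ✗ — fails.
Primer C (25 nt, A=4 T=5 G=10 C=6): 3' end GTG has 2 G/C ✓; Tm = 64.9 + 41·(16 − 16.4)/25 = 64.2°C ✓; length 25, outside 20–23 ✗; GC 16/25 = 64.0%, outside 46.5–62.5% ✗ — fails.
Primer D (23 nt, A=4 T=6 G=9 C=4): 3' end GGG has 3 G/C ✓; Tm = 64.9 + 41·(13 − 16.4)/23 = 58.8°C ✓; length 23 ✓; GC 13/23 = 56.5% ✓ — passes.

Primer D only.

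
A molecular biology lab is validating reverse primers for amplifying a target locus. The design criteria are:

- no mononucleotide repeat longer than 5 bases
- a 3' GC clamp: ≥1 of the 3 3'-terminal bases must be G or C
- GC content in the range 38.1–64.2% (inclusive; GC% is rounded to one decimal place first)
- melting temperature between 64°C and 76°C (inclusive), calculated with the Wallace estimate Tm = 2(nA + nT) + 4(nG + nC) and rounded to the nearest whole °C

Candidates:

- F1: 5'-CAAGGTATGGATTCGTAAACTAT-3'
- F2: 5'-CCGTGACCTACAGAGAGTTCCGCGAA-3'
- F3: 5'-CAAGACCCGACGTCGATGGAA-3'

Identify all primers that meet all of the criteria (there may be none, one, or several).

F1 (23 nt, A=8 T=7 G=5 C=3): longest run = 3 ✓; 3' end TAT has 0 G/C, need ≥1 ✗; GC 8/23 = 34.8%, outside 38.1–64.2% ✗; Tm = 2·15 + 4·8 = 62°C, outside 64–76°C ✗ — fails.
F2 (26 nt, A=7 T=4 G=7 C=8): longest run = 2 ✓; 3' end GAA has 1 G/C ✓; GC 15/26 = 57.7% ✓; Tm = 2·11 + 4·15 = 82°C, outside 64–76°C ✗ — fails.
F3 (21 nt, A=7 T=2 G=6 C=6): longest run = 3 ✓; 3' end GAA has 1 G/C ✓; GC 12/21 = 57.1% ✓; Tm = 2·9 + 4·12 = 66°C ✓ — passes.

F3 only.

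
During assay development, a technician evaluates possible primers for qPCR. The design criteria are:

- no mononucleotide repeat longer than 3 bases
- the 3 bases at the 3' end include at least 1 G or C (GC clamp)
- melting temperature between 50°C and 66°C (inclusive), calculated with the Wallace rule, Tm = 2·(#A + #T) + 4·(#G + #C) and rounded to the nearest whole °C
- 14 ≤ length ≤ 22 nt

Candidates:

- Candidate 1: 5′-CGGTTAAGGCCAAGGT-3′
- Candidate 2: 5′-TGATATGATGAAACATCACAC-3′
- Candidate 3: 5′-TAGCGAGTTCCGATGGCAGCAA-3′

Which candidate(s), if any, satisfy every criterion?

Candidate 1 (16 nt, A=4 T=3 G=6 C=3): longest run = 2 ✓; 3' end GGT has 2 G/C ✓; Tm = 2·7 + 4·9 = 50°C ✓; length 16 ✓ — passes.
Candidate 2 (21 nt, A=9 T=5 G=3 C=4): longest run = 3 ✓; 3' end CAC has 2 G/C ✓; Tm = 2·14 + 4·7 = 56°C ✓; length 21 ✓ — passes.
Candidate 3 (22 nt, A=6 T=4 G=7 C=5): longest run = 2 ✓; 3' end CAA has 1 G/C ✓; Tm = 2·10 + 4·12 = 68°C, outside 50–66°C ✗; length 22 ✓ — fails.

Candidate 1 and Candidate 2.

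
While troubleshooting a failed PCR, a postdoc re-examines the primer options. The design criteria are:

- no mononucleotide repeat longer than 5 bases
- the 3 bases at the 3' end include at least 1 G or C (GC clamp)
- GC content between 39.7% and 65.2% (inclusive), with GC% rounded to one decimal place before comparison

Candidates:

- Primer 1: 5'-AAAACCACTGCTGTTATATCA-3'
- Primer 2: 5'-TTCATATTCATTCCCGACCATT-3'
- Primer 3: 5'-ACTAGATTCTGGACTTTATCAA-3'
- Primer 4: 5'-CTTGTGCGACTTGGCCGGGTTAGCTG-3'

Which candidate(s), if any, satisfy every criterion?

Primer 4 only.

Primer 1 (21 nt, A=8 T=6 G=2 C=5): longest run = 4 ✓; 3' end TCA has 1 G/C ✓; GC 7/21 = 33.3%, outside 39.7–65.2% ✗ — fails.
Primer 2 (22 nt, A=5 T=9 G=1 C=7): longest run = 3 ✓; 3' end ATT has 0 G/C, need ≥1 ✗; GC 8/22 = 36.4%, outside 39.7–65.2% ✗ — fails.
Primer 3 (22 nt, A=7 T=8 G=3 C=4): longest run = 3 ✓; 3' end CAA has 1 G/C ✓; GC 7/22 = 31.8%, outside 39.7–65.2% ✗ — fails.
Primer 4 (26 nt, A=2 T=8 G=10 C=6): longest run = 3 ✓; 3' end CTG has 2 G/C ✓; GC 16/26 = 61.5% ✓ — passes.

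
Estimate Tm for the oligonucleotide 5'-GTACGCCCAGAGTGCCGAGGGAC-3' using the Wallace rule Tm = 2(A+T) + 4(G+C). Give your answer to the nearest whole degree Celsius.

Base counts: A=5, T=2, G=9, C=7 (length 23).
Tm = 2·(5+2) + 4·(9+7) = 2·7 + 4·16 = 14 + 64 = 78°C.

78°C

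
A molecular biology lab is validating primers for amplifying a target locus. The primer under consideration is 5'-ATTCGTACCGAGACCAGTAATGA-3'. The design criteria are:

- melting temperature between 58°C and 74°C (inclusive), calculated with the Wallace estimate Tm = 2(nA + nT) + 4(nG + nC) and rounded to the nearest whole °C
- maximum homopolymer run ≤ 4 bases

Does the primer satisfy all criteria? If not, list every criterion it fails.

Meets all criteria.

Base counts: A=8, T=5, G=5, C=5 (length 23).
Tm: Tm = 2·13 + 4·10 = 66°C ✓
homopolymer run: longest run = 2 ✓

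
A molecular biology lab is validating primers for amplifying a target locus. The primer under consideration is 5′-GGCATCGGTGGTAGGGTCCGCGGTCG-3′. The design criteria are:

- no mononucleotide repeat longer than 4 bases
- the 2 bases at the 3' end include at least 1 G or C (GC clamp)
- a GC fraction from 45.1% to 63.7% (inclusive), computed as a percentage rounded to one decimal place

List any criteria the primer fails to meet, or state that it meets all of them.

Base counts: A=2, T=5, G=13, C=6 (length 26).
homopolymer run: longest run = 3 ✓
GC clamp: 3' end CG has 2 G/C ✓
GC content: GC 19/26 = 73.1%, outside 45.1–63.7% ✗

Fails: GC content.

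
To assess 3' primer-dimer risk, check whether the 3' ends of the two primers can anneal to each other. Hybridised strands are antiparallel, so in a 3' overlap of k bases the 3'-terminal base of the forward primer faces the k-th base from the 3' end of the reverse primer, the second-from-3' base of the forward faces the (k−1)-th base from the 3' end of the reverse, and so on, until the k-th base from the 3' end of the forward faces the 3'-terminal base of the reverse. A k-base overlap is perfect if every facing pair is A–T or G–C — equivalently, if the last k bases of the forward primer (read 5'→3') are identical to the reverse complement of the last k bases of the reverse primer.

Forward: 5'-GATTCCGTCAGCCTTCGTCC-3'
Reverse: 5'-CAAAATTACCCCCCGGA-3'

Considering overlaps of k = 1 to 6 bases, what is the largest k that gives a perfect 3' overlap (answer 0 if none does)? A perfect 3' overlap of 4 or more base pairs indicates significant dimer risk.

Longest perfect overlap: 3 complementary base pairs; below the dimer-risk threshold (threshold 4).

Last 6 bases (5'→3') — forward …TCGTCC, reverse …CCCGGA.
Reverse complement of the reverse primer's last 6 bases: TCCGGG; its first k bases are the reverse complement of the reverse primer's last k bases, so a perfect k-base overlap needs the forward primer's last k bases to equal them.
Comparing (forward last k vs required): k=1: C vs T ✗; k=2: CC vs TC ✗; k=3: TCC vs TCC ✓; k=4: GTCC vs TCCG ✗; k=5: CGTCC vs TCCGG ✗; k=6: TCGTCC vs TCCGGG ✗.
Only k = 3 is perfect, so the longest perfect 3' overlap is 3.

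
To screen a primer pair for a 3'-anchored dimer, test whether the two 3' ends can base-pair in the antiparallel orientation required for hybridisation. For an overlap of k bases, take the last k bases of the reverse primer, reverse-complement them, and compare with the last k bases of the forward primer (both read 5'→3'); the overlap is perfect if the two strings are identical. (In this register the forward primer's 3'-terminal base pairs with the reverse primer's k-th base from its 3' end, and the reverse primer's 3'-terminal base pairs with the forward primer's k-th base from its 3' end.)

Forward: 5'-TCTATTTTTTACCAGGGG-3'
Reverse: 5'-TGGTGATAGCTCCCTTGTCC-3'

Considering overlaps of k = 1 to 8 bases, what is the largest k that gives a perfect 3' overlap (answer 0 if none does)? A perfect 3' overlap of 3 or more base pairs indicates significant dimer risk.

Longest perfect overlap: 2 complementary base pairs; below the dimer-risk threshold (threshold 3).

Last 8 bases (5'→3') — forward …ACCAGGGG, reverse …CCTTGTCC.
Reverse complement of the reverse primer's last 8 bases: GGACAAGG; its first k bases are the reverse complement of the reverse primer's last k bases, so a perfect k-base overlap needs the forward primer's last k bases to equal them.
Comparing (forward last k vs required): k=1: G vs G ✓; k=2: GG vs GG ✓; k=3: GGG vs GGA ✗; k=4: GGGG vs GGAC ✗; k=5: AGGGG vs GGACA ✗; k=6: CAGGGG vs GGACAA ✗; k=7: CCAGGGG vs GGACAAG ✗; k=8: ACCAGGGG vs GGACAAGG ✗.
Perfect overlaps at k = 1, 2; the largest is 2.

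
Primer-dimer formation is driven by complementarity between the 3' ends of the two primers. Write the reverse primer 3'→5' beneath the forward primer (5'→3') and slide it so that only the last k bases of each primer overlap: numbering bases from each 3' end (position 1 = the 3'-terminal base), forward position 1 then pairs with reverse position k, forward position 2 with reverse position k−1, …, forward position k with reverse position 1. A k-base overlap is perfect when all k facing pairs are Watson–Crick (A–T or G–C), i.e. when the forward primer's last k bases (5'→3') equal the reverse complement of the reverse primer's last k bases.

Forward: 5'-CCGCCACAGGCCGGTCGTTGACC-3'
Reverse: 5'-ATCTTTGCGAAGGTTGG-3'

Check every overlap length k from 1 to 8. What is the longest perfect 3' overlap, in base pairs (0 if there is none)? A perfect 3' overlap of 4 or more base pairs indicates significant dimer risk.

Last 8 bases (5'→3') — forward …CGTTGACC, reverse …AAGGTTGG.
Reverse complement of the reverse primer's last 8 bases: CCAACCTT; its first k bases are the reverse complement of the reverse primer's last k bases, so a perfect k-base overlap needs the forward primer's last k bases to equal them.
Comparing (forward last k vs required): k=1: C vs C ✓; k=2: CC vs CC ✓; k=3: ACC vs CCA ✗; k=4: GACC vs CCAA ✗; k=5: TGACC vs CCAAC ✗; k=6: TTGACC vs CCAACC ✗; k=7: GTTGACC vs CCAACCT ✗; k=8: CGTTGACC vs CCAACCTT ✗.
Perfect overlaps at k = 1, 2; the largest is 2.

Longest perfect overlap: 2 complementary base pairs; below the dimer-risk threshold (threshold 4).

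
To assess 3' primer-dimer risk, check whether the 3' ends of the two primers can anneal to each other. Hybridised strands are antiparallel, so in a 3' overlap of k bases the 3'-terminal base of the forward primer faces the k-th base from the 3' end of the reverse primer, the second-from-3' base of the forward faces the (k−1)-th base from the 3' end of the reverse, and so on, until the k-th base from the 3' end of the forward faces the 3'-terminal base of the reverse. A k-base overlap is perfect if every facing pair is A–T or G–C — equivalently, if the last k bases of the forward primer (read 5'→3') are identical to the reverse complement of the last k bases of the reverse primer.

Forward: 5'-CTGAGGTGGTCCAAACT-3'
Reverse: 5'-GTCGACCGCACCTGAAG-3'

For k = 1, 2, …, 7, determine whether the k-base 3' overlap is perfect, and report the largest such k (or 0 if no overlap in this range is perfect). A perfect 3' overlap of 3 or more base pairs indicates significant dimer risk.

Last 7 bases (5'→3') — forward …CCAAACT, reverse …CCTGAAG.
Reverse complement of the reverse primer's last 7 bases: CTTCAGG; its first k bases are the reverse complement of the reverse primer's last k bases, so a perfect k-base overlap needs the forward primer's last k bases to equal them.
Comparing (forward last k vs required): k=1: T vs C ✗; k=2: CT vs CT ✓; k=3: ACT vs CTT ✗; k=4: AACT vs CTTC ✗; k=5: AAACT vs CTTCA ✗; k=6: CAAACT vs CTTCAG ✗; k=7: CCAAACT vs CTTCAGG ✗.
Only k = 2 is perfect, so the longest perfect 3' overlap is 2.

Longest perfect overlap: 2 complementary base pairs; below the dimer-risk threshold (threshold 3).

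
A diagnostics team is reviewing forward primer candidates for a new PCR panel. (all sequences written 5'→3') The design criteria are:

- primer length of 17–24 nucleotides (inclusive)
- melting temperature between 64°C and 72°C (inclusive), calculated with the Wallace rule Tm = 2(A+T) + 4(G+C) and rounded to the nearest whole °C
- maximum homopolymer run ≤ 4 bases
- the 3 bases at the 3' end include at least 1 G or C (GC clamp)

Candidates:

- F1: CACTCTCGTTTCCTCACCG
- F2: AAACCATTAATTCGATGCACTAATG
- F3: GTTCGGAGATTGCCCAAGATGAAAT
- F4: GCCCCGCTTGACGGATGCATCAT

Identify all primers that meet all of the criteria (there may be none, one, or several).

None of the candidates satisfy all criteria.

F1 (19 nt, A=2 T=6 G=2 C=9): length 19 ✓; Tm = 2·8 + 4·11 = 60°C, outside 64–72°C ✗; longest run = 3 ✓; 3' end CCG has 3 G/C ✓ — fails.
F2 (25 nt, A=10 T=7 G=3 C=5): length 25, outside 17–24 ✗; Tm = 2·17 + 4·8 = 66°C ✓; longest run = 3 ✓; 3' end ATG has 1 G/C ✓ — fails.
F3 (25 nt, A=8 T=6 G=7 C=4): length 25, outside 17–24 ✗; Tm = 2·14 + 4·11 = 72°C ✓; longest run = 3 ✓; 3' end AAT has 0 G/C, need ≥1 ✗ — fails.
F4 (23 nt, A=4 T=5 G=6 C=8): length 23 ✓; Tm = 2·9 + 4·14 = 74°C, outside 64–72°C ✗; longest run = 4 ✓; 3' end CAT has 1 G/C ✓ — fails.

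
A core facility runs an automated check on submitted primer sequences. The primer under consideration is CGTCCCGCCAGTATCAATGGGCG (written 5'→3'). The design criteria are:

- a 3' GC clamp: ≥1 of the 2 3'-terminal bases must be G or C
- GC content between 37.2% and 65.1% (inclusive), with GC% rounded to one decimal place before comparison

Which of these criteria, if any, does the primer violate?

Base counts: A=4, T=4, G=7, C=8 (length 23).
GC clamp: 3' end CG has 2 G/C ✓
GC content: GC 15/23 = 65.2%, outside 37.2–65.1% ✗

Fails: GC content.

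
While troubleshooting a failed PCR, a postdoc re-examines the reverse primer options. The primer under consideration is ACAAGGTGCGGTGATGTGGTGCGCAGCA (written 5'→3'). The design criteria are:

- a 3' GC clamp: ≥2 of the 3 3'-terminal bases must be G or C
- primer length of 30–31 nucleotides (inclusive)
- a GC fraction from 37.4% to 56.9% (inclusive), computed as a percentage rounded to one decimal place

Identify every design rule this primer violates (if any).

Fails: length, GC content.

Base counts: A=6, T=5, G=12, C=5 (length 28).
GC clamp: 3' end GCA has 2 G/C ✓
length: length 28, outside 30–31 ✗
GC content: GC 17/28 = 60.7%, outside 37.4–56.9% ✗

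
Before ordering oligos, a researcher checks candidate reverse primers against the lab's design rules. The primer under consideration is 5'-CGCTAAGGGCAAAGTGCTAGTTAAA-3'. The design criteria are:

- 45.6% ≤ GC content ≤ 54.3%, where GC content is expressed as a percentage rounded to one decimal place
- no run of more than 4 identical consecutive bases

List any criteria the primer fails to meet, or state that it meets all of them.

Base counts: A=9, T=5, G=7, C=4 (length 25).
GC content: GC 11/25 = 44.0%, outside 45.6–54.3% ✗
homopolymer run: longest run = 3 ✓

Fails: GC content.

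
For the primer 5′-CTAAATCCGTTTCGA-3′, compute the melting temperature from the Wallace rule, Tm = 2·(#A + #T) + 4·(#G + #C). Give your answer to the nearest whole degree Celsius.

Base counts: A=4, T=5, G=2, C=4 (length 15).
Tm = 2·(4+5) + 4·(2+4) = 2·9 + 4·6 = 18 + 24 = 42°C.

42°C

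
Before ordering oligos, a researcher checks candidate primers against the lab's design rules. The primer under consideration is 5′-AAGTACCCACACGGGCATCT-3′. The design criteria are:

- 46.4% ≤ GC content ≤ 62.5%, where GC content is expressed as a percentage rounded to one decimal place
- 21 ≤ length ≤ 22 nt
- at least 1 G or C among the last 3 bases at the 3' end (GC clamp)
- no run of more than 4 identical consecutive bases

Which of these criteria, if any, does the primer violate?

Fails: length.

Base counts: A=6, T=3, G=4, C=7 (length 20).
GC content: GC 11/20 = 55.0% ✓
length: length 20, outside 21–22 ✗
GC clamp: 3' end TCT has 1 G/C ✓
homopolymer run: longest run = 3 ✓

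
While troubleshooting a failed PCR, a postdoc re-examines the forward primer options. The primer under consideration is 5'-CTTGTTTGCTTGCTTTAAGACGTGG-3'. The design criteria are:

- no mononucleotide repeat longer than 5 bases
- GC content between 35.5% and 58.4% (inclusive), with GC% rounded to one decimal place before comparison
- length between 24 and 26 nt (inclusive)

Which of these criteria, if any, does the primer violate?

Meets all criteria.

Base counts: A=3, T=11, G=7, C=4 (length 25).
homopolymer run: longest run = 3 ✓
GC content: GC 11/25 = 44.0% ✓
length: length 25 ✓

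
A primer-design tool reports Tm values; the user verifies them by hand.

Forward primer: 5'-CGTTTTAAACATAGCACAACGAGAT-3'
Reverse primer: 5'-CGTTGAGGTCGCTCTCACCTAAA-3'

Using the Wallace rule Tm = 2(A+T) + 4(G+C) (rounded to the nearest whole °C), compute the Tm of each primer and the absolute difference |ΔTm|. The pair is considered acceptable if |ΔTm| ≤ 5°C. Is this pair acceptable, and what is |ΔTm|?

Forward: A=10 T=6 G=4 C=5 → Tm = 2·16 + 4·9 = 68°C.
Reverse: A=5 T=6 G=5 C=7 → Tm = 2·11 + 4·12 = 70°C.
|ΔTm| = |68 − 70| = 2°C, ≤ 5°C.

|ΔTm| = 2°C; the pair is acceptable.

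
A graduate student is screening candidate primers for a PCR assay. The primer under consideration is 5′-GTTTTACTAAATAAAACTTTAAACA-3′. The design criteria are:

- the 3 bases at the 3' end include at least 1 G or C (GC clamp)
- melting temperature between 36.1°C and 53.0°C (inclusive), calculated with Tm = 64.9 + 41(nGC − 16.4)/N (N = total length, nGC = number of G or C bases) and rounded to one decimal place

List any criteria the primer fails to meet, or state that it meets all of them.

Meets all criteria.

Base counts: A=12, T=9, G=1, C=3 (length 25).
GC clamp: 3' end ACA has 1 G/C ✓
Tm: Tm = 64.9 + 41·(4 − 16.4)/25 = 44.6°C ✓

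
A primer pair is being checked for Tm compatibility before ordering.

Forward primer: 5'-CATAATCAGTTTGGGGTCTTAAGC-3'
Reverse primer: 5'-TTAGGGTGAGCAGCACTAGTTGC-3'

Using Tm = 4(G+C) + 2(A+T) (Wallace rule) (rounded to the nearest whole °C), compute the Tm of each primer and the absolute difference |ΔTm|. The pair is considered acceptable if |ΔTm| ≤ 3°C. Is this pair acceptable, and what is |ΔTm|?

|ΔTm| = 2°C; the pair is acceptable.

Forward: A=6 T=8 G=6 C=4 → Tm = 2·14 + 4·10 = 68°C.
Reverse: A=5 T=6 G=8 C=4 → Tm = 2·11 + 4·12 = 70°C.
|ΔTm| = |68 − 70| = 2°C, ≤ 3°C.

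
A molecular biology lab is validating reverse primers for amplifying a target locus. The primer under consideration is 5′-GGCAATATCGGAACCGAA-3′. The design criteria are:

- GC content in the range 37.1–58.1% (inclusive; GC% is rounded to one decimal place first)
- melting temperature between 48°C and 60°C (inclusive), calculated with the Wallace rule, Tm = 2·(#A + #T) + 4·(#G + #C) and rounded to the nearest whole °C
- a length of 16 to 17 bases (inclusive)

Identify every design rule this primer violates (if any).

Fails: length.

Base counts: A=7, T=2, G=5, C=4 (length 18).
GC content: GC 9/18 = 50.0% ✓
Tm: Tm = 2·9 + 4·9 = 54°C ✓
length: length 18, outside 16–17 ✗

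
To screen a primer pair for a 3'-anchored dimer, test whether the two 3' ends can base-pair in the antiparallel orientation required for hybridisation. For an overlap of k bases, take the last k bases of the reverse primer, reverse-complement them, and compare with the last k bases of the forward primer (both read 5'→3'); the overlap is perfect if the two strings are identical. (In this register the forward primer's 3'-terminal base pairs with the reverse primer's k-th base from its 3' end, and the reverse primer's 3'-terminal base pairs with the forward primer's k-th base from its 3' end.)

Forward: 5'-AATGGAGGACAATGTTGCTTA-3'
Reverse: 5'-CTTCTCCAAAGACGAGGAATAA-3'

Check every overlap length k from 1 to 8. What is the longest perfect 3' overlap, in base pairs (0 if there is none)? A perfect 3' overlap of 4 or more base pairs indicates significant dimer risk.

Longest perfect overlap: 3 complementary base pairs; below the dimer-risk threshold (threshold 4).

Last 8 bases (5'→3') — forward …GTTGCTTA, reverse …AGGAATAA.
Reverse complement of the reverse primer's last 8 bases: TTATTCCT; its first k bases are the reverse complement of the reverse primer's last k bases, so a perfect k-base overlap needs the forward primer's last k bases to equal them.
Comparing (forward last k vs required): k=1: A vs T ✗; k=2: TA vs TT ✗; k=3: TTA vs TTA ✓; k=4: CTTA vs TTAT ✗; k=5: GCTTA vs TTATT ✗; k=6: TGCTTA vs TTATTC ✗; k=7: TTGCTTA vs TTATTCC ✗; k=8: GTTGCTTA vs TTATTCCT ✗.
Only k = 3 is perfect, so the longest perfect 3' overlap is 3.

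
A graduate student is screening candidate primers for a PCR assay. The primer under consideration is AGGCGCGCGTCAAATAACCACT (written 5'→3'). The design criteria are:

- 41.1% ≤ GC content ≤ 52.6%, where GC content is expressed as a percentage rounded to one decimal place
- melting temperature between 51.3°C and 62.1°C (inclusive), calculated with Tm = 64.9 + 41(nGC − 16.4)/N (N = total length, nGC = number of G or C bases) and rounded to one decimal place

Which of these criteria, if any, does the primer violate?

Fails: GC content.

Base counts: A=7, T=3, G=5, C=7 (length 22).
GC content: GC 12/22 = 54.5%, outside 41.1–52.6% ✗
Tm: Tm = 64.9 + 41·(12 − 16.4)/22 = 56.7°C ✓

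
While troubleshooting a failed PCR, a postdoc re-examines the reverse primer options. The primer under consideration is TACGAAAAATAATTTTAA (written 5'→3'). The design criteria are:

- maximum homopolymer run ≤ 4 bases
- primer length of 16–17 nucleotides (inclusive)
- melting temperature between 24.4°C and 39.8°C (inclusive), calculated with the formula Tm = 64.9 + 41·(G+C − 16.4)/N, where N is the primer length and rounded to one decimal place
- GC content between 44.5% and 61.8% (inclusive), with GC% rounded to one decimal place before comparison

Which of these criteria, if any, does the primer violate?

Base counts: A=10, T=6, G=1, C=1 (length 18).
homopolymer run: longest run = 5, exceeds 4 ✗
length: length 18, outside 16–17 ✗
Tm: Tm = 64.9 + 41·(2 − 16.4)/18 = 32.1°C ✓
GC content: GC 2/18 = 11.1%, outside 44.5–61.8% ✗

Fails: homopolymer run, length, GC content.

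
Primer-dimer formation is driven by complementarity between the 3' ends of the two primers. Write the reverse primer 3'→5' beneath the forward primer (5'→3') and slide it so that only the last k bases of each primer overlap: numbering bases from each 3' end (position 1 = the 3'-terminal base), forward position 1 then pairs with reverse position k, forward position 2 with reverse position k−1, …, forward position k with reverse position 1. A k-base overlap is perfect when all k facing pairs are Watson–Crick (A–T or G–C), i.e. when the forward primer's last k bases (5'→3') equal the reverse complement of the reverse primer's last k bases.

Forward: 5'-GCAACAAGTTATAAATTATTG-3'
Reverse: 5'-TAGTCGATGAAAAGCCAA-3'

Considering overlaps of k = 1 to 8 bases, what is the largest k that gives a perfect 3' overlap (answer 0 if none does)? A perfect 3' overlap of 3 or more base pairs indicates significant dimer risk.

Longest perfect overlap: 3 complementary base pairs; significant dimer risk (threshold 3).

Last 8 bases (5'→3') — forward …AATTATTG, reverse …AAAGCCAA.
Reverse complement of the reverse primer's last 8 bases: TTGGCTTT; its first k bases are the reverse complement of the reverse primer's last k bases, so a perfect k-base overlap needs the forward primer's last k bases to equal them.
Comparing (forward last k vs required): k=1: G vs T ✗; k=2: TG vs TT ✗; k=3: TTG vs TTG ✓; k=4: ATTG vs TTGG ✗; k=5: TATTG vs TTGGC ✗; k=6: TTATTG vs TTGGCT ✗; k=7: ATTATTG vs TTGGCTT ✗; k=8: AATTATTG vs TTGGCTTT ✗.
Only k = 3 is perfect, so the longest perfect 3' overlap is 3.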